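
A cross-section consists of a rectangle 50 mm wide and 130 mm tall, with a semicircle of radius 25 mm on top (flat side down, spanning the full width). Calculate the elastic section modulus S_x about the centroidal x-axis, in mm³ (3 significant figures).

Treat the section as a set of non-overlapping primitives; coordinates are from the bounding-box lower-left.
Rectangular body: 50 × 130, A = 6 500 mm², y = 65 mm, Ī = 9 154 167 mm⁴.
Semicircular cap: semicircle r = 25, A = 981.75 mm², y = 140.61 mm, Ī = 42 874 mm⁴.
Centroid: ȳ = ΣA·y / ΣA = 74.922 mm.
Transfer each piece to the centroidal x-axis using Ī + A·d² with d = y − 74.922:
  rectangular body: d = -9.9215 mm → contributes +9 794 004 mm⁴
  semicircular cap: d = 65.689 mm → contributes +4 279 135 mm⁴
Total I = 14 073 139 mm⁴.
Extreme fibre distance c = 80.078 mm; S = I/c = 175 742 mm³.

S_x ≈ 1.76 × 10⁵ mm³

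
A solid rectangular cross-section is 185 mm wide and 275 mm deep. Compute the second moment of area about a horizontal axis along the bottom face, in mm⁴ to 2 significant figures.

I_base ≈ 1.3 × 10⁹ mm⁴

The section: 185 × 275, A = 50 875 mm², y = 137.5 mm, Ī = 320 618 490 mm⁴.
Transfer it to a horizontal axis along the bottom face using Ī + A·d² with d = y − 0:
  the section: d = 137.5 mm → contributes +1 282 473 958 mm⁴
Total I = 1 282 473 958 mm⁴.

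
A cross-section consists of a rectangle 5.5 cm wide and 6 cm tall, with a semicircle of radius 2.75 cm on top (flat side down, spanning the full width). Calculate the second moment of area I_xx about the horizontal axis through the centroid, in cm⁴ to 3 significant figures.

I_xx ≈ 257 cm⁴

Decompose the section into non-overlapping parts with the origin at the bottom-left of its bounding rectangle.
Rectangular body: 5.5 × 6, A = 33 cm², y = 3 cm, Ī = 99 cm⁴.
Semicircular cap: semicircle r = 2.75, A = 11.879 cm², y = 7.1671 cm, Ī = 6.2772 cm⁴.
Centroid: ȳ = ΣA·y / ΣA = 4.103 cm.
Transfer each piece to the horizontal axis through the centroid using Ī + A·d² with d = y − 4.103:
  rectangular body: d = -1.103 cm → contributes +139.15 cm⁴
  semicircular cap: d = 3.0641 cm → contributes +117.81 cm⁴
Total I = 256.96 cm⁴.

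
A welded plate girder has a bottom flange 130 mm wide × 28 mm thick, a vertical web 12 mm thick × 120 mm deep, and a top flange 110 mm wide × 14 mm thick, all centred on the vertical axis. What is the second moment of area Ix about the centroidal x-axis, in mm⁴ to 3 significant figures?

Break the section into simple shapes (no overlaps), measuring from the bottom-left corner of the bounding box.
Bottom plate: 130 × 28, A = 3 640 mm², y = 14 mm, Ī = 237 813 mm⁴.
Web plate: 12 × 120, A = 1 440 mm², y = 88 mm, Ī = 1 728 000 mm⁴.
Top plate: 110 × 14, A = 1 540 mm², y = 155 mm, Ī = 25 153 mm⁴.
Centroid: ȳ = ΣA·y / ΣA = 62.897 mm.
Transfer each piece to the centroidal x-axis using Ī + A·d² with d = y − 62.897:
  bottom plate: d = -48.897 mm → contributes +8 940 850 mm⁴
  web plate: d = 25.103 mm → contributes +2 635 411 mm⁴
  top plate: d = 92.103 mm → contributes +13 088 836 mm⁴
Total I = 24 665 097 mm⁴.

Ix ≈ 2.47 × 10⁷ mm⁴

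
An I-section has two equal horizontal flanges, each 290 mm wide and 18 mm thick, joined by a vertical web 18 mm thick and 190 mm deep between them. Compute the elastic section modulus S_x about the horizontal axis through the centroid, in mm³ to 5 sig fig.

S_x ≈ 1.0928 × 10⁶ mm³

Decompose the section into non-overlapping parts with the origin at the bottom-left of its bounding rectangle.
Bottom flange: 290 × 18, A = 5 220 mm², y = 9 mm, Ī = 140 940 mm⁴.
Web: 18 × 190, A = 3 420 mm², y = 113 mm, Ī = 10 288 500 mm⁴.
Top flange: 290 × 18, A = 5 220 mm², y = 217 mm, Ī = 140 940 mm⁴.
By symmetry the centroid is at mid-height, ȳ = 113 mm.
Transfer each piece to the horizontal axis through the centroid using Ī + A·d² with d = y − 113:
  bottom flange: d = -104 mm → contributes +56 600 460 mm⁴
  web: d = 0 mm → contributes +10 288 500 mm⁴
  top flange: d = 104 mm → contributes +56 600 460 mm⁴
Total I = 123 489 420 mm⁴.
Extreme fibre distance c = 113 mm; S = I/c = 1 092 827 mm³.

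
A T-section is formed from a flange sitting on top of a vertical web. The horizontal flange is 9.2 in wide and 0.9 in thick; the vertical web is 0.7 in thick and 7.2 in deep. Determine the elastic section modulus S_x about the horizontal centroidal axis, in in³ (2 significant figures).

Break the section into simple shapes (no overlaps), measuring from the bottom-left corner of the bounding box.
Flange: 9.2 × 0.9, A = 8.28 in², y = 7.65 in, Ī = 0.5589 in⁴.
Web: 0.7 × 7.2, A = 5.04 in², y = 3.6 in, Ī = 21.77 in⁴.
Centroid: ȳ = ΣA·y / ΣA = 6.118 in.
Transfer each piece to the horizontal centroidal axis using Ī + A·d² with d = y − 6.118:
  flange: d = 1.532 in → contributes +20 in⁴
  web: d = -2.518 in → contributes +53.72 in⁴
Total I = 73.72 in⁴.
Extreme fibre distance c = 6.118 in; S = I/c = 12.05 in³.

S_x ≈ 12 in³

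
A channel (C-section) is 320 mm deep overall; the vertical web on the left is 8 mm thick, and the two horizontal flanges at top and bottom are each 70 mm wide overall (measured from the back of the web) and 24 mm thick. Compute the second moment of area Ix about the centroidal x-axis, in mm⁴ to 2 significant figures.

Ix ≈ 8.7 × 10⁷ mm⁴

Break the section into simple shapes (no overlaps), measuring from the bottom-left corner of the bounding box.
Web: 8 × 320, A = 2 560 mm², y = 160 mm, Ī = 21 845 333 mm⁴.
Top flange (beyond web): 62 × 24, A = 1 488 mm², y = 308 mm, Ī = 71 424 mm⁴.
Bottom flange (beyond web): 62 × 24, A = 1 488 mm², y = 12 mm, Ī = 71 424 mm⁴.
By symmetry the centroid is at mid-height, ȳ = 160 mm.
Transfer each piece to the centroidal x-axis using Ī + A·d² with d = y − 160:
  web: d = 0 mm → contributes +21 845 333 mm⁴
  top flange (beyond web): d = 148 mm → contributes +32 664 576 mm⁴
  bottom flange (beyond web): d = -148 mm → contributes +32 664 576 mm⁴
Total I = 87 174 485 mm⁴.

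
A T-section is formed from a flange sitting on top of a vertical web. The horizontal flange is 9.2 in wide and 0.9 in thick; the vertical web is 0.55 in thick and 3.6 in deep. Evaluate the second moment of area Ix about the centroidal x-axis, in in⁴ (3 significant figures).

Ix ≈ 10.8 in⁴

Split into non-overlapping primitives; take the origin at the lower-left of the bounding box.
Flange: 9.2 × 0.9, A = 8.28 in², y = 4.05 in, Ī = 0.5589 in⁴.
Web: 0.55 × 3.6, A = 1.98 in², y = 1.8 in, Ī = 2.1384 in⁴.
Centroid: ȳ = ΣA·y / ΣA = 3.6158 in.
Transfer each piece to the centroidal x-axis using Ī + A·d² with d = y − 3.6158:
  flange: d = 0.43421 in → contributes +2.12 in⁴
  web: d = -1.8158 in → contributes +8.6666 in⁴
Total I = 10.787 in⁴.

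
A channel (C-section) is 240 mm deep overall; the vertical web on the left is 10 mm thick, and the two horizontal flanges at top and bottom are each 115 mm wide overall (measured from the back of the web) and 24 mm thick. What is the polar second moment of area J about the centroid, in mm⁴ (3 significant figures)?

Split into non-overlapping primitives; take the origin at the lower-left of the bounding box.
Web: 10 × 240, A = 2 400 mm², y = 120 mm, Ī = 11 520 000 mm⁴.
Top flange (beyond web): 105 × 24, A = 2 520 mm², y = 228 mm, Ī = 120 960 mm⁴.
Bottom flange (beyond web): 105 × 24, A = 2 520 mm², y = 12 mm, Ī = 120 960 mm⁴.
By symmetry the centroid is at mid-height, ȳ = 120 mm.
Transfer each piece to the centroidal x-axis using Ī + A·d² with d = y − 120:
  web: d = 0 mm → contributes +11 520 000 mm⁴
  top flange (beyond web): d = 108 mm → contributes +29 514 240 mm⁴
  bottom flange (beyond web): d = -108 mm → contributes +29 514 240 mm⁴
Total I = 70 548 480 mm⁴.
For the y-axis: x̄ = 43.952 mm.
Repeating about the centroidal y-axis gives I_y = 10 025 823 mm⁴.
Polar second moment: J = I_x + I_y = 80 574 303 mm⁴.

J ≈ 8.06 × 10⁷ mm⁴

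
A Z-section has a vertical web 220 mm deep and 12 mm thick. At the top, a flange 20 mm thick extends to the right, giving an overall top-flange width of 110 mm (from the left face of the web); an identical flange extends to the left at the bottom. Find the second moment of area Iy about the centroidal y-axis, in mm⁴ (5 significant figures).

Decompose the section into non-overlapping parts with the origin at the bottom-left of its bounding rectangle.
Web: 12 × 220, A = 2 640 mm², x = 104 mm, Ī = 31 680 mm⁴.
Top flange (beyond web): 98 × 20, A = 1 960 mm², x = 159 mm, Ī = 1 568 653 mm⁴.
Bottom flange (beyond web): 98 × 20, A = 1 960 mm², x = 49 mm, Ī = 1 568 653 mm⁴.
Centroid: x̄ = ΣA·x / ΣA = 104 mm.
Transfer each piece to the centroidal y-axis using Ī + A·d² with d = x − 104:
  web: d = 0 mm → contributes +31 680 mm⁴
  top flange (beyond web): d = 55 mm → contributes +7 497 653 mm⁴
  bottom flange (beyond web): d = -55 mm → contributes +7 497 653 mm⁴
Total I = 15 026 987 mm⁴.

Iy ≈ 1.5027 × 10⁷ mm⁴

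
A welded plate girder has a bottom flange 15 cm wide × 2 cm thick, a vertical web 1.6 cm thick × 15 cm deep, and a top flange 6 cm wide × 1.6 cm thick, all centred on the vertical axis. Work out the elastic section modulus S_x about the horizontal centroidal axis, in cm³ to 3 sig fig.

S_x ≈ 237 cm³

Break the section into simple shapes (no overlaps), measuring from the bottom-left corner of the bounding box.
Bottom plate: 15 × 2, A = 30 cm², y = 1 cm, Ī = 10 cm⁴.
Web plate: 1.6 × 15, A = 24 cm², y = 9.5 cm, Ī = 450 cm⁴.
Top plate: 6 × 1.6, A = 9.6 cm², y = 17.8 cm, Ī = 2.048 cm⁴.
Centroid: ȳ = ΣA·y / ΣA = 6.7434 cm.
Transfer each piece to the horizontal centroidal axis using Ī + A·d² with d = y − 6.7434:
  bottom plate: d = -5.7434 cm → contributes +999.6 cm⁴
  web plate: d = 2.7566 cm → contributes +632.37 cm⁴
  top plate: d = 11.057 cm → contributes +1175.6 cm⁴
Total I = 2807.6 cm⁴.
Extreme fibre distance c = 11.857 cm; S = I/c = 236.8 cm³.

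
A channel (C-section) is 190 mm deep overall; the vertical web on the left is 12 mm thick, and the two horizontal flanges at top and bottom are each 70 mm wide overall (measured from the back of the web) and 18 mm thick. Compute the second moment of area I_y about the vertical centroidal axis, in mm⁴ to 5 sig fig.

Treat the section as a set of non-overlapping primitives; coordinates are from the bounding-box lower-left.
Web: 12 × 190, A = 2 280 mm², x = 6 mm, Ī = 27 360 mm⁴.
Top flange (beyond web): 58 × 18, A = 1 044 mm², x = 41 mm, Ī = 292 668 mm⁴.
Bottom flange (beyond web): 58 × 18, A = 1 044 mm², x = 41 mm, Ī = 292 668 mm⁴.
Centroid: x̄ = ΣA·x / ΣA = 22.73077 mm.
Transfer each piece to the vertical centroidal axis using Ī + A·d² with d = x − 22.73077:
  web: d = -16.73077 mm → contributes +665574.5 mm⁴
  top flange (beyond web): d = 18.26923 mm → contributes +641118.4 mm⁴
  bottom flange (beyond web): d = 18.26923 mm → contributes +641118.4 mm⁴
Total I = 1 947 811 mm⁴.

I_y ≈ 1.9478 × 10⁶ mm⁴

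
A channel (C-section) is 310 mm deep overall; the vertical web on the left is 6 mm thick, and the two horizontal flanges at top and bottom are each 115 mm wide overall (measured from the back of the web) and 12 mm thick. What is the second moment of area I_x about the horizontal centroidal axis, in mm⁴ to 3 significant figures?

Treat the section as a set of non-overlapping primitives; coordinates are from the bounding-box lower-left.
Web: 6 × 310, A = 1 860 mm², y = 155 mm, Ī = 14 895 500 mm⁴.
Top flange (beyond web): 109 × 12, A = 1 308 mm², y = 304 mm, Ī = 15 696 mm⁴.
Bottom flange (beyond web): 109 × 12, A = 1 308 mm², y = 6 mm, Ī = 15 696 mm⁴.
By symmetry the centroid is at mid-height, ȳ = 155 mm.
Transfer each piece to the horizontal centroidal axis using Ī + A·d² with d = y − 155:
  web: d = 0 mm → contributes +14 895 500 mm⁴
  top flange (beyond web): d = 149 mm → contributes +29 054 604 mm⁴
  bottom flange (beyond web): d = -149 mm → contributes +29 054 604 mm⁴
Total I = 73 004 708 mm⁴.

I_x ≈ 7.30 × 10⁷ mm⁴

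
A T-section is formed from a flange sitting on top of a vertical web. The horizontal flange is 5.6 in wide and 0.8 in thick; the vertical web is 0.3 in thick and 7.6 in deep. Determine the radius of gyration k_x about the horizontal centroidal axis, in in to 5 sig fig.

Split into non-overlapping primitives; take the origin at the lower-left of the bounding box.
Flange: 5.6 × 0.8, A = 4.48 in², y = 8 in, Ī = 0.2389333 in⁴.
Web: 0.3 × 7.6, A = 2.28 in², y = 3.8 in, Ī = 10.9744 in⁴.
Centroid: ȳ = ΣA·y / ΣA = 6.583432 in.
Transfer each piece to the horizontal centroidal axis using Ī + A·d² with d = y − 6.583432:
  flange: d = 1.416568 in → contributes +9.228793 in⁴
  web: d = -2.783432 in → contributes +28.63869 in⁴
Total I = 37.86748 in⁴.
Radius of gyration: k = √(I/A) = √(37.86748 / 6.76) = 2.366791 in.

k_x ≈ 2.3668 in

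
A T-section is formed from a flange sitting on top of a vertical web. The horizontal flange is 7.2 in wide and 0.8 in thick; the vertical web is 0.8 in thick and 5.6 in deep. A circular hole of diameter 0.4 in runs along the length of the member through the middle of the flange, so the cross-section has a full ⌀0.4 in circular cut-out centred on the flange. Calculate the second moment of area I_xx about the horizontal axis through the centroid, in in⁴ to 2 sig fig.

Break the section into simple shapes (no overlaps), measuring from the bottom-left corner of the bounding box.
Flange: 7.2 × 0.8, A = 5.76 in², y = 6 in, Ī = 0.3072 in⁴.
Web: 0.8 × 5.6, A = 4.48 in², y = 2.8 in, Ī = 11.71 in⁴.
Hole (subtracted): ⌀0.4, A = 0.1257 in², y = 6 in, Ī = 0.001257 in⁴.
Centroid: ȳ = ΣA·y / ΣA = 4.583 in.
Transfer each piece to the horizontal axis through the centroid using Ī + A·d² with d = y − 4.583:
  flange: d = 1.417 in → contributes +11.88 in⁴
  web: d = -1.783 in → contributes +25.94 in⁴
  hole: d = 1.417 in → contributes −0.2537 in⁴
Total I = 37.57 in⁴.

I_xx ≈ 38 in⁴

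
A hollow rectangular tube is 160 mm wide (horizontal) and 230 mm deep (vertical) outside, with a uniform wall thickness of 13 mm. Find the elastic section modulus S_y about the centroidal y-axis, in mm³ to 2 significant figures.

Split into non-overlapping primitives; take the origin at the lower-left of the bounding box.
Outer rectangle: 160 × 230, A = 36 800 mm², x = 80 mm, Ī = 78 506 667 mm⁴.
Inner void (subtracted): 134 × 204, A = 27 336 mm², x = 80 mm, Ī = 40 903 768 mm⁴.
By symmetry the centroid is at mid-width, x̄ = 80 mm.
All pieces are centred on the centroidal y-axis, so I = ΣĪ (holes subtracted) = 37 602 899 mm⁴.
Extreme fibre distance c = 80 mm; S = I/c = 470 036 mm³.

S_y ≈ 4.7 × 10⁵ mm³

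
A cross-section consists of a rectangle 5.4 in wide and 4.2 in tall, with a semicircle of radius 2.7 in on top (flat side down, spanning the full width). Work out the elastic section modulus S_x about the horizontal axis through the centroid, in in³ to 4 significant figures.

Split into non-overlapping primitives; take the origin at the lower-left of the bounding box.
Rectangular body: 5.4 × 4.2, A = 22.68 in², y = 2.1 in, Ī = 33.3396 in⁴.
Semicircular cap: semicircle r = 2.7, A = 11.4511 in², y = 5.34592 in, Ī = 5.83293 in⁴.
Centroid: ȳ = ΣA·y / ΣA = 3.18902 in.
Transfer each piece to the horizontal axis through the centroid using Ī + A·d² with d = y − 3.18902:
  rectangular body: d = -1.08902 in → contributes +60.2371 in⁴
  semicircular cap: d = 2.1569 in → contributes +59.1059 in⁴
Total I = 119.343 in⁴.
Extreme fibre distance c = 3.71098 in; S = I/c = 32.1594 in³.

S_x ≈ 32.16 in³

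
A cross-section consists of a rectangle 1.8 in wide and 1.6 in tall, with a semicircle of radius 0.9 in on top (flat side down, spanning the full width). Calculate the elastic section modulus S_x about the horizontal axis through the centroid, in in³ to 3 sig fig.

Break the section into simple shapes (no overlaps), measuring from the bottom-left corner of the bounding box.
Rectangular body: 1.8 × 1.6, A = 2.88 in², y = 0.8 in, Ī = 0.6144 in⁴.
Semicircular cap: semicircle r = 0.9, A = 1.2723 in², y = 1.982 in, Ī = 0.072012 in⁴.
Centroid: ȳ = ΣA·y / ΣA = 1.1622 in.
Transfer each piece to the horizontal axis through the centroid using Ī + A·d² with d = y − 1.1622:
  rectangular body: d = -0.36218 in → contributes +0.99217 in⁴
  semicircular cap: d = 0.8198 in → contributes +0.92711 in⁴
Total I = 1.9193 in⁴.
Extreme fibre distance c = 1.3378 in; S = I/c = 1.4346 in³.

S_x ≈ 1.43 in³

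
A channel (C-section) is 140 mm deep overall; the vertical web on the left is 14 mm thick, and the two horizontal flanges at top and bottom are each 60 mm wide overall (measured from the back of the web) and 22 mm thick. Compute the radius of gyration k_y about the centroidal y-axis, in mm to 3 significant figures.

Break the section into simple shapes (no overlaps), measuring from the bottom-left corner of the bounding box.
Web: 14 × 140, A = 1 960 mm², x = 7 mm, Ī = 32 013 mm⁴.
Top flange (beyond web): 46 × 22, A = 1 012 mm², x = 37 mm, Ī = 178 449 mm⁴.
Bottom flange (beyond web): 46 × 22, A = 1 012 mm², x = 37 mm, Ī = 178 449 mm⁴.
Centroid: x̄ = ΣA·x / ΣA = 22.241 mm.
Transfer each piece to the centroidal y-axis using Ī + A·d² with d = x − 22.241:
  web: d = -15.241 mm → contributes +487 296 mm⁴
  top flange (beyond web): d = 14.759 mm → contributes +398 892 mm⁴
  bottom flange (beyond web): d = 14.759 mm → contributes +398 892 mm⁴
Total I = 1 285 081 mm⁴.
Radius of gyration: k = √(I/A) = √(1 285 081 / 3 984) = 17.96 mm.

k_y ≈ 18.0 mm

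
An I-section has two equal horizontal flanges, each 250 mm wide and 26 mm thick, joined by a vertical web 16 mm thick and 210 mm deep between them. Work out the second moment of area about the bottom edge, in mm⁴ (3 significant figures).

I_base ≈ 4.75 × 10⁸ mm⁴

Break the section into simple shapes (no overlaps), measuring from the bottom-left corner of the bounding box.
Bottom flange: 250 × 26, A = 6 500 mm², y = 13 mm, Ī = 366 167 mm⁴.
Web: 16 × 210, A = 3 360 mm², y = 131 mm, Ī = 12 348 000 mm⁴.
Top flange: 250 × 26, A = 6 500 mm², y = 249 mm, Ī = 366 167 mm⁴.
Transfer each piece to a horizontal axis along the bottom face using Ī + A·d² with d = y − 0:
  bottom flange: d = 13 mm → contributes +1 464 667 mm⁴
  web: d = 131 mm → contributes +70 008 960 mm⁴
  top flange: d = 249 mm → contributes +403 372 667 mm⁴
Total I = 474 846 293 mm⁴.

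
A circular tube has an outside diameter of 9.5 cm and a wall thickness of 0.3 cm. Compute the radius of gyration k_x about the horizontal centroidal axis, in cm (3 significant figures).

k_x ≈ 3.25 cm

Treat the section as a set of non-overlapping primitives; coordinates are from the bounding-box lower-left.
Outer circle: ⌀9.5, A = 70.882 cm², y = 4.75 cm, Ī = 399.82 cm⁴.
Bore (subtracted): ⌀8.9, A = 62.211 cm², y = 4.75 cm, Ī = 307.99 cm⁴.
By symmetry the centroid is at mid-height, ȳ = 4.75 cm.
All pieces are centred on the horizontal centroidal axis, so I = ΣĪ (holes subtracted) = 91.835 cm⁴.
Radius of gyration: k = √(I/A) = √(91.835 / 8.6708) = 3.2544 cm.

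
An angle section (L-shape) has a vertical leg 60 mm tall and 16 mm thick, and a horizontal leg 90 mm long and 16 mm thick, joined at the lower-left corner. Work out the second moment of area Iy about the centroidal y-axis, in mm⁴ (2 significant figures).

Iy ≈ 1.6 × 10⁶ mm⁴

Split into non-overlapping primitives; take the origin at the lower-left of the bounding box.
Vertical leg: 16 × 60, A = 960 mm², x = 8 mm, Ī = 20 480 mm⁴.
Horizontal leg (remainder): 74 × 16, A = 1 184 mm², x = 53 mm, Ī = 540 299 mm⁴.
Centroid: x̄ = ΣA·x / ΣA = 32.85 mm.
Transfer each piece to the centroidal y-axis using Ī + A·d² with d = x − 32.85:
  vertical leg: d = -24.85 mm → contributes +613 337 mm⁴
  horizontal leg (remainder): d = 20.15 mm → contributes +1 020 994 mm⁴
Total I = 1 634 331 mm⁴.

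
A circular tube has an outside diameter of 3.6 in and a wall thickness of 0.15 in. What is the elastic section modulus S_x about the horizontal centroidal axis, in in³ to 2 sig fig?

S_x ≈ 1.3 in³

Treat the section as a set of non-overlapping primitives; coordinates are from the bounding-box lower-left.
Outer circle: ⌀3.6, A = 10.18 in², y = 1.8 in, Ī = 8.245 in⁴.
Bore (subtracted): ⌀3.3, A = 8.553 in², y = 1.8 in, Ī = 5.821 in⁴.
By symmetry the centroid is at mid-height, ȳ = 1.8 in.
All pieces are centred on the horizontal centroidal axis, so I = ΣĪ (holes subtracted) = 2.423 in⁴.
Extreme fibre distance c = 1.8 in; S = I/c = 1.346 in³.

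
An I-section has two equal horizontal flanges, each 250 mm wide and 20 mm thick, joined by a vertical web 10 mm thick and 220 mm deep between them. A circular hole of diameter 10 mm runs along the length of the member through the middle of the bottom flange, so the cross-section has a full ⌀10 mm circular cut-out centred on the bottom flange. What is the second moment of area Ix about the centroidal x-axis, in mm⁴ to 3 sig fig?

Ix ≈ 1.52 × 10⁸ mm⁴

Treat the section as a set of non-overlapping primitives; coordinates are from the bounding-box lower-left.
Bottom flange: 250 × 20, A = 5 000 mm², y = 10 mm, Ī = 166 667 mm⁴.
Web: 10 × 220, A = 2 200 mm², y = 130 mm, Ī = 8 873 333 mm⁴.
Top flange: 250 × 20, A = 5 000 mm², y = 250 mm, Ī = 166 667 mm⁴.
Hole (subtracted): ⌀10, A = 78.54 mm², y = 10 mm, Ī = 490.87 mm⁴.
Centroid: ȳ = ΣA·y / ΣA = 130.78 mm.
Transfer each piece to the centroidal x-axis using Ī + A·d² with d = y − 130.78:
  bottom flange: d = -120.78 mm → contributes +73 102 723 mm⁴
  web: d = -0.77753 mm → contributes +8 874 663 mm⁴
  top flange: d = 119.22 mm → contributes +71 236 655 mm⁴
  hole: d = -120.78 mm → contributes −1 146 168 mm⁴
Total I = 152 067 874 mm⁴.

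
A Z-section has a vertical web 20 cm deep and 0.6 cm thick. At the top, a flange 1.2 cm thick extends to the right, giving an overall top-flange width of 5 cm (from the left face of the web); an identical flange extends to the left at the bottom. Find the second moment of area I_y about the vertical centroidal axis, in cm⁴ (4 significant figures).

I_y ≈ 83.40 cm⁴

Split into non-overlapping primitives; take the origin at the lower-left of the bounding box.
Web: 0.6 × 20, A = 12 cm², x = 4.7 cm, Ī = 0.36 cm⁴.
Top flange (beyond web): 4.4 × 1.2, A = 5.28 cm², x = 7.2 cm, Ī = 8.5184 cm⁴.
Bottom flange (beyond web): 4.4 × 1.2, A = 5.28 cm², x = 2.2 cm, Ī = 8.5184 cm⁴.
Centroid: x̄ = ΣA·x / ΣA = 4.7 cm.
Transfer each piece to the vertical centroidal axis using Ī + A·d² with d = x − 4.7:
  web: d = 0 cm → contributes +0.36 cm⁴
  top flange (beyond web): d = 2.5 cm → contributes +41.5184 cm⁴
  bottom flange (beyond web): d = -2.5 cm → contributes +41.5184 cm⁴
Total I = 83.3968 cm⁴.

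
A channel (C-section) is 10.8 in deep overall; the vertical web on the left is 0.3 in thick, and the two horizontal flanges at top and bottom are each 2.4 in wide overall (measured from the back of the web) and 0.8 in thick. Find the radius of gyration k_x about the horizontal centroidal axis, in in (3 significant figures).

Break the section into simple shapes (no overlaps), measuring from the bottom-left corner of the bounding box.
Web: 0.3 × 10.8, A = 3.24 in², y = 5.4 in, Ī = 31.493 in⁴.
Top flange (beyond web): 2.1 × 0.8, A = 1.68 in², y = 10.4 in, Ī = 0.0896 in⁴.
Bottom flange (beyond web): 2.1 × 0.8, A = 1.68 in², y = 0.4 in, Ī = 0.0896 in⁴.
By symmetry the centroid is at mid-height, ȳ = 5.4 in.
Transfer each piece to the horizontal centroidal axis using Ī + A·d² with d = y − 5.4:
  web: d = 0 in → contributes +31.493 in⁴
  top flange (beyond web): d = 5 in → contributes +42.09 in⁴
  bottom flange (beyond web): d = -5 in → contributes +42.09 in⁴
Total I = 115.67 in⁴.
Radius of gyration: k = √(I/A) = √(115.67 / 6.6) = 4.1864 in.

k_x ≈ 4.19 in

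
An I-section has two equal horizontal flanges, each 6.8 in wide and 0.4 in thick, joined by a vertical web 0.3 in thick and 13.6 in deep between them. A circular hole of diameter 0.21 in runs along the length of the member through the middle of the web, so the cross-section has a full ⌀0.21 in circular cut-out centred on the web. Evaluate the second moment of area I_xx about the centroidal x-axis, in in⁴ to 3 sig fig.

Decompose the section into non-overlapping parts with the origin at the bottom-left of its bounding rectangle.
Bottom flange: 6.8 × 0.4, A = 2.72 in², y = 0.2 in, Ī = 0.036267 in⁴.
Web: 0.3 × 13.6, A = 4.08 in², y = 7.2 in, Ī = 62.886 in⁴.
Top flange: 6.8 × 0.4, A = 2.72 in², y = 14.2 in, Ī = 0.036267 in⁴.
Hole (subtracted): ⌀0.21, A = 0.034636 in², y = 7.2 in, Ī = 0.000095466 in⁴.
By symmetry the centroid is at mid-height, ȳ = 7.2 in.
Transfer each piece to the centroidal x-axis using Ī + A·d² with d = y − 7.2:
  bottom flange: d = -7 in → contributes +133.32 in⁴
  web: d = 0 in → contributes +62.886 in⁴
  top flange: d = 7 in → contributes +133.32 in⁴
  hole: d = 0 in → contributes −0.000095466 in⁴
Total I = 329.52 in⁴.

I_xx ≈ 330 in⁴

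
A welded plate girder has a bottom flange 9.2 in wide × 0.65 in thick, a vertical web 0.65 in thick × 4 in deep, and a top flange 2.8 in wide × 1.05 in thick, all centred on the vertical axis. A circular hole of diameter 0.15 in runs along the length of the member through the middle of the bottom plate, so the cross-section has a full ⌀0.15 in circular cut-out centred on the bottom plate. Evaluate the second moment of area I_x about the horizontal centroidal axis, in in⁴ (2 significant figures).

I_x ≈ 51 in⁴

Break the section into simple shapes (no overlaps), measuring from the bottom-left corner of the bounding box.
Bottom plate: 9.2 × 0.65, A = 5.98 in², y = 0.325 in, Ī = 0.2105 in⁴.
Web plate: 0.65 × 4, A = 2.6 in², y = 2.65 in, Ī = 3.467 in⁴.
Top plate: 2.8 × 1.05, A = 2.94 in², y = 5.175 in, Ī = 0.2701 in⁴.
Hole (subtracted): ⌀0.15, A = 0.01767 in², y = 0.325 in, Ī = 0.00002485 in⁴.
Centroid: ȳ = ΣA·y / ΣA = 2.09 in.
Transfer each piece to the horizontal centroidal axis using Ī + A·d² with d = y − 2.09:
  bottom plate: d = -1.765 in → contributes +18.84 in⁴
  web plate: d = 0.5598 in → contributes +4.281 in⁴
  top plate: d = 3.085 in → contributes +28.25 in⁴
  hole: d = -1.765 in → contributes −0.05509 in⁴
Total I = 51.32 in⁴.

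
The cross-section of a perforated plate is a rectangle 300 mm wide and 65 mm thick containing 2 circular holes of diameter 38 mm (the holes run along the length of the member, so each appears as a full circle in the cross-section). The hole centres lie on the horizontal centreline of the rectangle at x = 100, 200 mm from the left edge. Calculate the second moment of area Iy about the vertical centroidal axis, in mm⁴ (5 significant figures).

Iy ≈ 1.4037 × 10⁸ mm⁴

Decompose the section into non-overlapping parts with the origin at the bottom-left of its bounding rectangle.
Plate: 300 × 65, A = 19 500 mm², x = 150 mm, Ī = 146 250 000 mm⁴.
Hole 1 (subtracted): ⌀38, A = 1134.115 mm², x = 100 mm, Ī = 102353.9 mm⁴.
Hole 2 (subtracted): ⌀38, A = 1134.115 mm², x = 200 mm, Ī = 102353.9 mm⁴.
By symmetry the centroid is at mid-width, x̄ = 150 mm.
Transfer each piece to the vertical centroidal axis using Ī + A·d² with d = x − 150:
  plate: d = 0 mm → contributes +146 250 000 mm⁴
  hole 1: d = -50 mm → contributes −2 937 641 mm⁴
  hole 2: d = 50 mm → contributes −2 937 641 mm⁴
Total I = 140 374 718 mm⁴.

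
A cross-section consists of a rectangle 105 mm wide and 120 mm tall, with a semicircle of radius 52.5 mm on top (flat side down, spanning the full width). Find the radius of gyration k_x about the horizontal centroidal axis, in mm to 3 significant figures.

Treat the section as a set of non-overlapping primitives; coordinates are from the bounding-box lower-left.
Rectangular body: 105 × 120, A = 12 600 mm², y = 60 mm, Ī = 15 120 000 mm⁴.
Semicircular cap: semicircle r = 52.5, A = 4329.5 mm², y = 142.28 mm, Ī = 833 814 mm⁴.
Centroid: ȳ = ΣA·y / ΣA = 81.043 mm.
Transfer each piece to the horizontal centroidal axis using Ī + A·d² with d = y − 81.043:
  rectangular body: d = -21.043 mm → contributes +20 699 115 mm⁴
  semicircular cap: d = 61.239 mm → contributes +17 070 499 mm⁴
Total I = 37 769 614 mm⁴.
Radius of gyration: k = √(I/A) = √(37 769 614 / 16 930) = 47.233 mm.

k_x ≈ 47.2 mm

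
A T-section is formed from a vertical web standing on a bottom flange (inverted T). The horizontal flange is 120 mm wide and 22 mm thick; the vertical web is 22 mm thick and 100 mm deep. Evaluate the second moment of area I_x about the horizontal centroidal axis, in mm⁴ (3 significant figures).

Break the section into simple shapes (no overlaps), measuring from the bottom-left corner of the bounding box.
Flange: 120 × 22, A = 2 640 mm², y = 11 mm, Ī = 106 480 mm⁴.
Web: 22 × 100, A = 2 200 mm², y = 72 mm, Ī = 1 833 333 mm⁴.
Centroid: ȳ = ΣA·y / ΣA = 38.727 mm.
Transfer each piece to the horizontal centroidal axis using Ī + A·d² with d = y − 38.727:
  flange: d = -27.727 mm → contributes +2 136 116 mm⁴
  web: d = 33.273 mm → contributes +4 268 897 mm⁴
Total I = 6 405 013 mm⁴.

I_x ≈ 6.41 × 10⁶ mm⁴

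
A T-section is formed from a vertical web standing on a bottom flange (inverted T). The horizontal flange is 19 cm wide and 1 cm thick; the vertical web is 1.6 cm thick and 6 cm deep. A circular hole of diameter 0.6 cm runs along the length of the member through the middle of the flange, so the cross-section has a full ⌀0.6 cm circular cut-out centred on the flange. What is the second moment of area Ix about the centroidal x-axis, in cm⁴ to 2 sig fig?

Treat the section as a set of non-overlapping primitives; coordinates are from the bounding-box lower-left.
Flange: 19 × 1, A = 19 cm², y = 0.5 cm, Ī = 1.583 cm⁴.
Web: 1.6 × 6, A = 9.6 cm², y = 4 cm, Ī = 28.8 cm⁴.
Hole (subtracted): ⌀0.6, A = 0.2827 cm², y = 0.5 cm, Ī = 0.006362 cm⁴.
Centroid: ȳ = ΣA·y / ΣA = 1.687 cm.
Transfer each piece to the centroidal x-axis using Ī + A·d² with d = y − 1.687:
  flange: d = -1.187 cm → contributes +28.33 cm⁴
  web: d = 2.313 cm → contributes +80.18 cm⁴
  hole: d = -1.187 cm → contributes −0.4044 cm⁴
Total I = 108.1 cm⁴.

Ix ≈ 110 cm⁴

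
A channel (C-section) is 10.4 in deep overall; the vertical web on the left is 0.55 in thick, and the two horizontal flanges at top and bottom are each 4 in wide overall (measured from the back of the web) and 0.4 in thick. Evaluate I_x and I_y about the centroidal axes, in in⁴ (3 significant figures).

I_x ≈ 121 in⁴, I_y ≈ 10.3 in⁴

Decompose the section into non-overlapping parts with the origin at the bottom-left of its bounding rectangle.
Web: 0.55 × 10.4, A = 5.72 in², y = 5.2 in, Ī = 51.556 in⁴.
Top flange (beyond web): 3.45 × 0.4, A = 1.38 in², y = 10.2 in, Ī = 0.0184 in⁴.
Bottom flange (beyond web): 3.45 × 0.4, A = 1.38 in², y = 0.2 in, Ī = 0.0184 in⁴.
By symmetry the centroid is at mid-height, ȳ = 5.2 in.
Transfer each piece to the centroidal x-axis using Ī + A·d² with d = y − 5.2:
  web: d = 0 in → contributes +51.556 in⁴
  top flange (beyond web): d = 5 in → contributes +34.518 in⁴
  bottom flange (beyond web): d = -5 in → contributes +34.518 in⁴
Total I = 120.59 in⁴.
For the y-axis: x̄ = 0.92594 in.
Repeating about the centroidal y-axis gives I_y = 10.329 in⁴.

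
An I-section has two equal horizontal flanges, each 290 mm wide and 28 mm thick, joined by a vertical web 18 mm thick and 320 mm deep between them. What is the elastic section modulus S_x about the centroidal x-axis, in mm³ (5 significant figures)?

S_x ≈ 2.8824 × 10⁶ mm³

Treat the section as a set of non-overlapping primitives; coordinates are from the bounding-box lower-left.
Bottom flange: 290 × 28, A = 8 120 mm², y = 14 mm, Ī = 530506.7 mm⁴.
Web: 18 × 320, A = 5 760 mm², y = 188 mm, Ī = 49 152 000 mm⁴.
Top flange: 290 × 28, A = 8 120 mm², y = 362 mm, Ī = 530506.7 mm⁴.
By symmetry the centroid is at mid-height, ȳ = 188 mm.
Transfer each piece to the centroidal x-axis using Ī + A·d² with d = y − 188:
  bottom flange: d = -174 mm → contributes +246 371 627 mm⁴
  web: d = 0 mm → contributes +49 152 000 mm⁴
  top flange: d = 174 mm → contributes +246 371 627 mm⁴
Total I = 541 895 253 mm⁴.
Extreme fibre distance c = 188 mm; S = I/c = 2 882 422 mm³.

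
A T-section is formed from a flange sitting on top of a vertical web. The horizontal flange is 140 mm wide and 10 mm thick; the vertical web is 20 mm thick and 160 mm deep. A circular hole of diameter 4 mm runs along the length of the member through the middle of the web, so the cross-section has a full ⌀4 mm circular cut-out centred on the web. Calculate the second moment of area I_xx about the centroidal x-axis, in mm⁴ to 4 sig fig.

I_xx ≈ 1.387 × 10⁷ mm⁴

Treat the section as a set of non-overlapping primitives; coordinates are from the bounding-box lower-left.
Flange: 140 × 10, A = 1 400 mm², y = 165 mm, Ī = 11666.7 mm⁴.
Web: 20 × 160, A = 3 200 mm², y = 80 mm, Ī = 6 826 667 mm⁴.
Hole (subtracted): ⌀4, A = 12.5664 mm², y = 80 mm, Ī = 12.5664 mm⁴.
Centroid: ȳ = ΣA·y / ΣA = 105.94 mm.
Transfer each piece to the centroidal x-axis using Ī + A·d² with d = y − 105.94:
  flange: d = 59.0596 mm → contributes +4 894 913 mm⁴
  web: d = -25.9404 mm → contributes +8 979 966 mm⁴
  hole: d = -25.9404 mm → contributes −8468.55 mm⁴
Total I = 13 866 410 mm⁴.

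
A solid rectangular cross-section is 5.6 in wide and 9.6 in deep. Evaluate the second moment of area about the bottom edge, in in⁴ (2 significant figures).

The section: 5.6 × 9.6, A = 53.76 in², y = 4.8 in, Ī = 412.9 in⁴.
Transfer it to the bottom edge using Ī + A·d² with d = y − 0:
  the section: d = 4.8 in → contributes +1 652 in⁴
Total I = 1 652 in⁴.

I_base ≈ 1700 in⁴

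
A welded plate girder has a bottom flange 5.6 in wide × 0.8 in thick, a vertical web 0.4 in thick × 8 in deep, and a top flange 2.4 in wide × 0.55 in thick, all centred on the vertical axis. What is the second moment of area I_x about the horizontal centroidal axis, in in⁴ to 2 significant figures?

I_x ≈ 110 in⁴

Decompose the section into non-overlapping parts with the origin at the bottom-left of its bounding rectangle.
Bottom plate: 5.6 × 0.8, A = 4.48 in², y = 0.4 in, Ī = 0.2389 in⁴.
Web plate: 0.4 × 8, A = 3.2 in², y = 4.8 in, Ī = 17.07 in⁴.
Top plate: 2.4 × 0.55, A = 1.32 in², y = 9.075 in, Ī = 0.03328 in⁴.
Centroid: ȳ = ΣA·y / ΣA = 3.237 in.
Transfer each piece to the horizontal centroidal axis using Ī + A·d² with d = y − 3.237:
  bottom plate: d = -2.837 in → contributes +36.29 in⁴
  web plate: d = 1.563 in → contributes +24.89 in⁴
  top plate: d = 5.838 in → contributes +45.03 in⁴
Total I = 106.2 in⁴.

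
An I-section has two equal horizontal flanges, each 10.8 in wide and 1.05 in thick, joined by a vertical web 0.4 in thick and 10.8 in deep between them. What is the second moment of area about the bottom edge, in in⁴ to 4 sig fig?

I_base ≈ 1964 in⁴

Decompose the section into non-overlapping parts with the origin at the bottom-left of its bounding rectangle.
Bottom flange: 10.8 × 1.05, A = 11.34 in², y = 0.525 in, Ī = 1.04186 in⁴.
Web: 0.4 × 10.8, A = 4.32 in², y = 6.45 in, Ī = 41.9904 in⁴.
Top flange: 10.8 × 1.05, A = 11.34 in², y = 12.375 in, Ī = 1.04186 in⁴.
Transfer each piece to a horizontal axis along the bottom face using Ī + A·d² with d = y − 0:
  bottom flange: d = 0.525 in → contributes +4.16745 in⁴
  web: d = 6.45 in → contributes +221.713 in⁴
  top flange: d = 12.375 in → contributes +1737.66 in⁴
Total I = 1963.54 in⁴.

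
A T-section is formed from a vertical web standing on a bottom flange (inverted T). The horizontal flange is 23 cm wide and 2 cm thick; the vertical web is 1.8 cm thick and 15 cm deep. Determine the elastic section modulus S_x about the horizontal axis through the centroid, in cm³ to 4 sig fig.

S_x ≈ 136.2 cm³

Split into non-overlapping primitives; take the origin at the lower-left of the bounding box.
Flange: 23 × 2, A = 46 cm², y = 1 cm, Ī = 15.3333 cm⁴.
Web: 1.8 × 15, A = 27 cm², y = 9.5 cm, Ī = 506.25 cm⁴.
Centroid: ȳ = ΣA·y / ΣA = 4.14384 cm.
Transfer each piece to the horizontal axis through the centroid using Ī + A·d² with d = y − 4.14384:
  flange: d = -3.14384 cm → contributes +469.984 cm⁴
  web: d = 5.35616 cm → contributes +1280.84 cm⁴
Total I = 1750.82 cm⁴.
Extreme fibre distance c = 12.8562 cm; S = I/c = 136.185 cm³.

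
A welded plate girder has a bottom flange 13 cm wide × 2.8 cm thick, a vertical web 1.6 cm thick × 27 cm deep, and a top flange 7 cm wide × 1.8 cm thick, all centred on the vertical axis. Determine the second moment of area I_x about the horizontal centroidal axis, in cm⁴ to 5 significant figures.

Treat the section as a set of non-overlapping primitives; coordinates are from the bounding-box lower-left.
Bottom plate: 13 × 2.8, A = 36.4 cm², y = 1.4 cm, Ī = 23.78133 cm⁴.
Web plate: 1.6 × 27, A = 43.2 cm², y = 16.3 cm, Ī = 2624.4 cm⁴.
Top plate: 7 × 1.8, A = 12.6 cm², y = 30.7 cm, Ī = 3.402 cm⁴.
Centroid: ȳ = ΣA·y / ΣA = 12.38547 cm.
Transfer each piece to the horizontal centroidal axis using Ī + A·d² with d = y − 12.38547:
  bottom plate: d = -10.98547 cm → contributes +4416.55 cm⁴
  web plate: d = 3.914534 cm → contributes +3286.378 cm⁴
  top plate: d = 18.31453 cm → contributes +4229.721 cm⁴
Total I = 11932.65 cm⁴.

I_x ≈ 1.1933 × 10⁴ cm⁴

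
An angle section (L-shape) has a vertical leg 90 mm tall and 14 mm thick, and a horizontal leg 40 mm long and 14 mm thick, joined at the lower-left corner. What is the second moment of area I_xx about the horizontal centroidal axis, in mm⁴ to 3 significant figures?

I_xx ≈ 1.26 × 10⁶ mm⁴

Treat the section as a set of non-overlapping primitives; coordinates are from the bounding-box lower-left.
Vertical leg: 14 × 90, A = 1 260 mm², y = 45 mm, Ī = 850 500 mm⁴.
Horizontal leg (remainder): 26 × 14, A = 364 mm², y = 7 mm, Ī = 5945.3 mm⁴.
Centroid: ȳ = ΣA·y / ΣA = 36.483 mm.
Transfer each piece to the horizontal centroidal axis using Ī + A·d² with d = y − 36.483:
  vertical leg: d = 8.5172 mm → contributes +941 905 mm⁴
  horizontal leg (remainder): d = -29.483 mm → contributes +322 346 mm⁴
Total I = 1 264 251 mm⁴.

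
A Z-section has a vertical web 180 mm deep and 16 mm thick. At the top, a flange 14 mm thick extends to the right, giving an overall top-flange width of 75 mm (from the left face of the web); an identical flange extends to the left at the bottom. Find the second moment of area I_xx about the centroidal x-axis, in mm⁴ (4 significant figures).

Decompose the section into non-overlapping parts with the origin at the bottom-left of its bounding rectangle.
Web: 16 × 180, A = 2 880 mm², y = 90 mm, Ī = 7 776 000 mm⁴.
Top flange (beyond web): 59 × 14, A = 826 mm², y = 173 mm, Ī = 13491.3 mm⁴.
Bottom flange (beyond web): 59 × 14, A = 826 mm², y = 7 mm, Ī = 13491.3 mm⁴.
Centroid: ȳ = ΣA·y / ΣA = 90 mm.
Transfer each piece to the centroidal x-axis using Ī + A·d² with d = y − 90:
  web: d = 0 mm → contributes +7 776 000 mm⁴
  top flange (beyond web): d = 83 mm → contributes +5 703 805 mm⁴
  bottom flange (beyond web): d = -83 mm → contributes +5 703 805 mm⁴
Total I = 19 183 611 mm⁴.

I_xx ≈ 1.918 × 10⁷ mm⁴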